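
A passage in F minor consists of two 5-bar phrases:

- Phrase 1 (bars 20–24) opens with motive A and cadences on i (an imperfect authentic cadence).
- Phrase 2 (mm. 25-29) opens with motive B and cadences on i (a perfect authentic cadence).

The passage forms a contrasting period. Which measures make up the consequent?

measures 25–29

The phrase ending with the weaker cadence (imperfect authentic cadence) is the antecedent; the one ending more conclusively (perfect authentic cadence) is the consequent. The consequent is measures 25–29.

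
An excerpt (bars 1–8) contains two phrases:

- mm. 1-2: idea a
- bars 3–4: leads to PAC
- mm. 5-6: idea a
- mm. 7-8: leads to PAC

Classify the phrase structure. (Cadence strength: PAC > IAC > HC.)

Both phrases have the same opening (a) and the same cadence (perfect authentic cadence): the second is a restatement, not a consequent, so this is a repeated phrase rather than a period.

repeated phrase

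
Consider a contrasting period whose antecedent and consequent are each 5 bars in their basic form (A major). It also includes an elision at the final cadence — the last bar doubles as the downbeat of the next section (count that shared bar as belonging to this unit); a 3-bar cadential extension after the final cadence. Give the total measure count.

Basic contrasting period: 5 + 5 = 10 bars.
10 (basic form) + 3 (cadential extension) = 13.
The elision shares a bar with the next section but does not change this unit's count.

13 measures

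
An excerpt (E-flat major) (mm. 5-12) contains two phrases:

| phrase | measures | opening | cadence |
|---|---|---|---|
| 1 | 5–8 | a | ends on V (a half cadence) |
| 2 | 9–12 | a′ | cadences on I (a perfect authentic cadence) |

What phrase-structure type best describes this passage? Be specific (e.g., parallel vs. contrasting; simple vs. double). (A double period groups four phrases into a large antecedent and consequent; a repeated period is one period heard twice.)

Phrase 1 ends with a half cadence (weaker) and phrase 2 with a perfect authentic cadence (stronger): antecedent + consequent = a period.
The two phrases open with the same material (a / a′), so the period is parallel.

parallel period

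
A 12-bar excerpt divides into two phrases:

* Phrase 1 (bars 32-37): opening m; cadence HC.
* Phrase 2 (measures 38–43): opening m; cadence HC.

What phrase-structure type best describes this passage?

Both phrases have the same opening (m) and the same cadence (half cadence): the second is a restatement, not a consequent, so this is a repeated phrase rather than a period.

repeated phrase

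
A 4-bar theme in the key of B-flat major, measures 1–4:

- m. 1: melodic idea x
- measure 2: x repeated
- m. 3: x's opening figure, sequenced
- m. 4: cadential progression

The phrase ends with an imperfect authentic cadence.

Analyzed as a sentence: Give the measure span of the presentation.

The presentation of a sentence is the basic idea (measure 1) plus its repetition (m. 2); the presentation is therefore measures 1–2.

measures 1–2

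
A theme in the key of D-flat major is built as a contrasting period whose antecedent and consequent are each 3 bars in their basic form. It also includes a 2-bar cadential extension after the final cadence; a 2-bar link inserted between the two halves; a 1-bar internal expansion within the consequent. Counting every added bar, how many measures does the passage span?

11 measures

Basic contrasting period: 3 + 3 = 6 bars.
6 (basic form) + 2 (cadential extension) + 2 (link) + 1 (internal expansion) = 11.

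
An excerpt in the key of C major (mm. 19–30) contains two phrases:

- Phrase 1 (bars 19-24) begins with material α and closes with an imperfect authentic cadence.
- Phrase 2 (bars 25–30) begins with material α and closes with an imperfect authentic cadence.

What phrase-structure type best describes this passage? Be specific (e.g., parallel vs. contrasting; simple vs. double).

repeated phrase

Both phrases have the same opening (α) and the same cadence (imperfect authentic cadence): the second is a restatement, not a consequent, so this is a repeated phrase rather than a period.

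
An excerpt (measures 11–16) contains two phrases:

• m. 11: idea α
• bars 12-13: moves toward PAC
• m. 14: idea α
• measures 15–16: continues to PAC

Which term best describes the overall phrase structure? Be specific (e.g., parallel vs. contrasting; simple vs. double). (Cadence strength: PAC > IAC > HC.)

repeated phrase

Both phrases have the same opening (α) and the same cadence (perfect authentic cadence): the second is a restatement, not a consequent, so this is a repeated phrase rather than a period.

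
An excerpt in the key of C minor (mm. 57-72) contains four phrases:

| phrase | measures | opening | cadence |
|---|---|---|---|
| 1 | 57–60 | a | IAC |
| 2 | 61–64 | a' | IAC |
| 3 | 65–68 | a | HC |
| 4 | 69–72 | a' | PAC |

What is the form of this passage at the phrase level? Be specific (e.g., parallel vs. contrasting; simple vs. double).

parallel double period

Four phrases in two halves: the first half (measures 57-64) ends with an imperfect authentic cadence, the second (bars 65–72) with a perfect authentic cadence — a large antecedent–consequent pair, i.e. a double period.
Phrase 3 begins with the same material as phrase 1, making it parallel.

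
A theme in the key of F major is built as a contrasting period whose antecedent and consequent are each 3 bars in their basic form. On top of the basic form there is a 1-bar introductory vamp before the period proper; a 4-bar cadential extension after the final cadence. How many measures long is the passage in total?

11 measures

Basic contrasting period: 3 + 3 = 6 bars.
6 (basic form) + 1 (introduction) + 4 (cadential extension) = 11.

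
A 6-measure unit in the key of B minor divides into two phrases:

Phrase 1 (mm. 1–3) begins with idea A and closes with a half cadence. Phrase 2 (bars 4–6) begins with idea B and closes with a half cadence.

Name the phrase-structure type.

The second phrase closes with a half cadence, which is not stronger than the first phrase's half cadence; without a weak→strong cadential pair there is no antecedent–consequent relationship, so this is a phrase group rather than a period.

phrase group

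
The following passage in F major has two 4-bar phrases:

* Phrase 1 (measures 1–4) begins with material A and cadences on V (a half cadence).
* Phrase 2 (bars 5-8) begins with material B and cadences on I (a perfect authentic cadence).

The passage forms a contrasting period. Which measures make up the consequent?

The phrase ending with the weaker cadence (half cadence) is the antecedent; the one ending more conclusively (perfect authentic cadence) is the consequent. The consequent is measures 5–8.

measures 5–8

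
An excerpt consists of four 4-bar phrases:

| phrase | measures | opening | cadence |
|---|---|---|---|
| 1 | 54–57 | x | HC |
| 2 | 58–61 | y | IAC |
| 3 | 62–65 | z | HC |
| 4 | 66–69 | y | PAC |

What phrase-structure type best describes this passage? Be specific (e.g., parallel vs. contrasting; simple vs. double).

contrasting double period

Four phrases in two halves: the first half (bars 54–61) ends with an imperfect authentic cadence, the second (measures 62–69) with a perfect authentic cadence — a large antecedent–consequent pair, i.e. a double period.
Phrase 3 begins with different material from phrase 1, making it contrasting.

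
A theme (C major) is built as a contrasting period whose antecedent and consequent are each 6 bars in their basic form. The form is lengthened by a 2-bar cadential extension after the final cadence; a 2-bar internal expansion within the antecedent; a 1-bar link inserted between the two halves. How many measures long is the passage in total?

Basic contrasting period: 6 + 6 = 12 bars.
12 (basic form) + 2 (cadential extension) + 2 (internal expansion) + 1 (link) = 17.

17 measures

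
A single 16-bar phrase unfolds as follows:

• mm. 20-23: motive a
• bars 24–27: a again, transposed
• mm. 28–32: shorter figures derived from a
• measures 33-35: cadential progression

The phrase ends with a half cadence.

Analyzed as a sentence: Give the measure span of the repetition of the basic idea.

measures 24–27

The presentation of a sentence is the basic idea (measures 20-23) plus its repetition (mm. 24–27); the repetition of the basic idea is therefore measures 24–27.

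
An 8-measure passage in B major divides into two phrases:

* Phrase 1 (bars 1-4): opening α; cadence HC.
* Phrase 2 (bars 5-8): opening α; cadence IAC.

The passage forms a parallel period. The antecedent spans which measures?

The antecedent is the phrase ending with the weaker cadence (half cadence, phrase 1) and the consequent the one ending more conclusively (imperfect authentic cadence, phrase 2); the antecedent is mm. 1–4.

measures 1–4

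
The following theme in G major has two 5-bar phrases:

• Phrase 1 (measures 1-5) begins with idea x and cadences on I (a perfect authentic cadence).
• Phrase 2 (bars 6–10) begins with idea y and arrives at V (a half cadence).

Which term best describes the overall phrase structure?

The second phrase closes with a half cadence, which is not stronger than the first phrase's perfect authentic cadence; without a weak→strong cadential pair there is no antecedent–consequent relationship, so this is a phrase group rather than a period.

phrase group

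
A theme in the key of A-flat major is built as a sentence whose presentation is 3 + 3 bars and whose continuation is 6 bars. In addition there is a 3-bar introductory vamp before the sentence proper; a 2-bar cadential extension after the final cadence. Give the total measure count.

Basic sentence: 3 + 3 + 6 = 12 bars.
12 (basic form) + 3 (introduction) + 2 (cadential extension) = 17.

17 measures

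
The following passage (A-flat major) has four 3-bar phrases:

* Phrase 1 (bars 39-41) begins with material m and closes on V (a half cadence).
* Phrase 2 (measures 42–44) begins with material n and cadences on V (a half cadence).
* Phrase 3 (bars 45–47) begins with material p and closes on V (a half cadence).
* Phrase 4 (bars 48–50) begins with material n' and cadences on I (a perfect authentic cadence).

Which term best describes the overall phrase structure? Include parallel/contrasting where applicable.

Four phrases in two halves: the first half (mm. 39–44) ends with a half cadence, the second (measures 45-50) with a perfect authentic cadence — a large antecedent–consequent pair, i.e. a double period.
Phrase 3 begins with different material from phrase 1, making it contrasting.

contrasting double period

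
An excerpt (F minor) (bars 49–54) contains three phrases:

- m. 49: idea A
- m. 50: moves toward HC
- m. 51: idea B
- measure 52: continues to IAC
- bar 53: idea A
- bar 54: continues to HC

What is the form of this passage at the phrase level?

phrase group

The final phrase closes with a half cadence, which is not stronger than the preceding imperfect authentic cadence; the 3 phrases lack an overall antecedent–consequent design and so form a phrase group.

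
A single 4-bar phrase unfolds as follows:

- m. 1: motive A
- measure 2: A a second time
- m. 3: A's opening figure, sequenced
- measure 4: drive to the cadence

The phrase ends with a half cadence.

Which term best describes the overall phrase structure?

Basic idea (measure 1) + its repetition (m. 2) form the presentation; fragmentation and cadence (bars 3–4) form the continuation — the 4-bar whole is a sentence.

sentence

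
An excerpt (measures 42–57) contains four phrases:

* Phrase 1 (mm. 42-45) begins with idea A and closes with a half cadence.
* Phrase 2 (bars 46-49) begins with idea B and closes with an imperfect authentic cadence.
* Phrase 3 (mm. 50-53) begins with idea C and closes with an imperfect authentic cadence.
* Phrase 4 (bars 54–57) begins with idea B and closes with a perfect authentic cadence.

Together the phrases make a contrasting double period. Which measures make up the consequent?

In a double period the first pair of phrases (ending imperfect authentic cadence) is the large antecedent and the second pair (ending perfect authentic cadence) is the large consequent; the consequent is measures 50–57.

measures 50–57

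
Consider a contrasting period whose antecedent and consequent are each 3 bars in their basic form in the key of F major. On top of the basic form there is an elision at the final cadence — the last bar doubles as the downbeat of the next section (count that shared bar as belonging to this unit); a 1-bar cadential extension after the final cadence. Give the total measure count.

Basic contrasting period: 3 + 3 = 6 bars.
6 (basic form) + 1 (cadential extension) = 7.
The elision shares a bar with the next section but does not change this unit's count.

7 measures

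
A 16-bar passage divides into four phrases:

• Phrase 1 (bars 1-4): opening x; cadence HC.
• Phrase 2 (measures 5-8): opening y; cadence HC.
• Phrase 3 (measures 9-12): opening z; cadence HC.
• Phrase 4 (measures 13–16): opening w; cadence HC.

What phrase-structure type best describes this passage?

Phrase 4 ends with a half cadence, no stronger than phrase 2's half cadence, so the four phrases do not form a double period; nor do phrases 3–4 duplicate 1–2, so it is not a repeated period. With no phrase reaching a conclusive cadence, the passage is a phrase group.

phrase group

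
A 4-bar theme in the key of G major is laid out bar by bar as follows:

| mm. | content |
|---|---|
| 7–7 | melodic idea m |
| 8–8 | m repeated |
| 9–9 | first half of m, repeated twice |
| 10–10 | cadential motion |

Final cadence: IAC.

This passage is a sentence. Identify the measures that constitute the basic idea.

The presentation of a sentence is the basic idea (m. 7) plus its repetition (m. 8); the basic idea is therefore measure 7.

measures 7–7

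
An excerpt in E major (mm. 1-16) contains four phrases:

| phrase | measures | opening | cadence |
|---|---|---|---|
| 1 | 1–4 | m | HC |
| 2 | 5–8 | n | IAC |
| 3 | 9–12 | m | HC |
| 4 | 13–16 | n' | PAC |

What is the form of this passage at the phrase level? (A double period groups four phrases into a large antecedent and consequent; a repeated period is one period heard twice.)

Four phrases in two halves: the first half (mm. 1–8) ends with an imperfect authentic cadence, the second (mm. 9–16) with a perfect authentic cadence — a large antecedent–consequent pair, i.e. a double period.
Phrase 3 begins with the same material as phrase 1, making it parallel.

parallel double period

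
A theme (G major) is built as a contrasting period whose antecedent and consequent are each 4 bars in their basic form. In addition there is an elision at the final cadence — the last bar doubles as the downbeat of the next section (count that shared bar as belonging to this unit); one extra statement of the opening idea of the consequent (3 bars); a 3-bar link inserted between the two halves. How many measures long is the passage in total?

14 measures

Basic contrasting period: 4 + 4 = 8 bars.
8 (basic form) + 3 (extra statement) + 3 (link) = 14.
The elision shares a bar with the next section but does not change this unit's count.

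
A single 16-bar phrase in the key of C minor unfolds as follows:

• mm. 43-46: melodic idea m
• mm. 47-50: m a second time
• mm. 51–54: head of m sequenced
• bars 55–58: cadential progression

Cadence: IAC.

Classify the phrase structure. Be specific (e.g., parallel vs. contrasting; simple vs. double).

sentence

Basic idea (bars 43–46) + its repetition (measures 47-50) form the presentation; fragmentation and cadence (bars 51–58) form the continuation — the 16-bar whole is a sentence.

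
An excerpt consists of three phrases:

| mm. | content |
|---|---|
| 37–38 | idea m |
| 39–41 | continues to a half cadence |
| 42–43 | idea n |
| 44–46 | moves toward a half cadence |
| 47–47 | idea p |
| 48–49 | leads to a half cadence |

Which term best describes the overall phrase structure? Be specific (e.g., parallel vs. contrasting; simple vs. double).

The final phrase closes with a half cadence, which is not stronger than the preceding half cadence; the 3 phrases lack an overall antecedent–consequent design and so form a phrase group.

phrase group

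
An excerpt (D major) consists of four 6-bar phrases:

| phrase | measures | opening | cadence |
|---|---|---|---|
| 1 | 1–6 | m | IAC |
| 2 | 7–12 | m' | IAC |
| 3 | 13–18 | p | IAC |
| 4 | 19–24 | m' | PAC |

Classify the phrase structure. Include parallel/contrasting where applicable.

Four phrases in two halves: the first half (mm. 1–12) ends with an imperfect authentic cadence, the second (mm. 13–24) with a perfect authentic cadence — a large antecedent–consequent pair, i.e. a double period.
Phrase 3 begins with different material from phrase 1, making it contrasting.

contrasting double period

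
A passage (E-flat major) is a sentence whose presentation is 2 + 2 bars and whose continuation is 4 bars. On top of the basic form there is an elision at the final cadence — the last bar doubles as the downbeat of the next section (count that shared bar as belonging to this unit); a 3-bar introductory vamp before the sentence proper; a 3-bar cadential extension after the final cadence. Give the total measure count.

Basic sentence: 2 + 2 + 4 = 8 bars.
8 (basic form) + 3 (introduction) + 3 (cadential extension) = 14.
The elision shares a bar with the next section but does not change this unit's count.

14 measures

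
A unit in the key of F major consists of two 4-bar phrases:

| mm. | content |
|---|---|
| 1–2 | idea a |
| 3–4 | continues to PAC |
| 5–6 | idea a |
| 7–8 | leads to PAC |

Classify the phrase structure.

Both phrases have the same opening (a) and the same cadence (perfect authentic cadence): the second is a restatement, not a consequent, so this is a repeated phrase rather than a period.

repeated phrase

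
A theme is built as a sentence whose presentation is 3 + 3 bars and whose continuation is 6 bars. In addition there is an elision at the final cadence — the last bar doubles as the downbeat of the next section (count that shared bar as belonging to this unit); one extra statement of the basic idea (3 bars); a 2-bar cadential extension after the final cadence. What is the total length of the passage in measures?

Basic sentence: 3 + 3 + 6 = 12 bars.
12 (basic form) + 3 (extra statement) + 2 (cadential extension) = 17.
The elision shares a bar with the next section but does not change this unit's count.

17 measures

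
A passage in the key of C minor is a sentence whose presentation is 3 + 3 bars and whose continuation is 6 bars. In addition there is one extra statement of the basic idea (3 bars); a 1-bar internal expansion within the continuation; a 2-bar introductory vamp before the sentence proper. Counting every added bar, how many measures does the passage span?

18 measures

Basic sentence: 3 + 3 + 6 = 12 bars.
12 (basic form) + 3 (extra statement) + 1 (internal expansion) + 2 (introduction) = 18.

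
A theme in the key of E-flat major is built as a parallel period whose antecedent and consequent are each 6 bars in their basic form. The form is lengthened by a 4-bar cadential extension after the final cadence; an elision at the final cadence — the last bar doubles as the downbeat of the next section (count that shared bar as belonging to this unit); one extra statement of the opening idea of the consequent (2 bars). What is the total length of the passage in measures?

18 measures

Basic parallel period: 6 + 6 = 12 bars.
12 (basic form) + 4 (cadential extension) + 2 (extra statement) = 18.
The elision shares a bar with the next section but does not change this unit's count.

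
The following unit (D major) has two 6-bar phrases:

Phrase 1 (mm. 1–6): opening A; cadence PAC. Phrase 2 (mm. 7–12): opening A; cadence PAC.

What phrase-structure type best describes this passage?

repeated phrase

Both phrases have the same opening (A) and the same cadence (perfect authentic cadence): the second is a restatement, not a consequent, so this is a repeated phrase rather than a period.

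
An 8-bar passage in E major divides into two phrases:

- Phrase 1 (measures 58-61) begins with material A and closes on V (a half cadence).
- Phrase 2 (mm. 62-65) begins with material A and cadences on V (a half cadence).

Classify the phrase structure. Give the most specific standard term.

repeated phrase

Both phrases have the same opening (A) and the same cadence (half cadence): the second is a restatement, not a consequent, so this is a repeated phrase rather than a period.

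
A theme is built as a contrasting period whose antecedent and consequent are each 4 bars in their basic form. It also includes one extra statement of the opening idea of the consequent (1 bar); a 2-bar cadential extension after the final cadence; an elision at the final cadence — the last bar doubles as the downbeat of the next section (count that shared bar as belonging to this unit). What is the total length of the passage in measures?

Basic contrasting period: 4 + 4 = 8 bars.
8 (basic form) + 1 (extra statement) + 2 (cadential extension) = 11.
The elision shares a bar with the next section but does not change this unit's count.

11 measures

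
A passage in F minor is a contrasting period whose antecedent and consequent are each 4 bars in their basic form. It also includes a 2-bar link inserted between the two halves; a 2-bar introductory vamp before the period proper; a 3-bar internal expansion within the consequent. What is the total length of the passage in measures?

15 measures

Basic contrasting period: 4 + 4 = 8 bars.
8 (basic form) + 2 (link) + 2 (introduction) + 3 (internal expansion) = 15.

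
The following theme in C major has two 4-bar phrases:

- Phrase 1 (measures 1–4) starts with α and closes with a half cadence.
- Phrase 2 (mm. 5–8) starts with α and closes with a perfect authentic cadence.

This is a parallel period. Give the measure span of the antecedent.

The phrase ending with the weaker cadence (half cadence) is the antecedent; the one ending more conclusively (perfect authentic cadence) is the consequent. The antecedent is measures 1–4.

measures 1–4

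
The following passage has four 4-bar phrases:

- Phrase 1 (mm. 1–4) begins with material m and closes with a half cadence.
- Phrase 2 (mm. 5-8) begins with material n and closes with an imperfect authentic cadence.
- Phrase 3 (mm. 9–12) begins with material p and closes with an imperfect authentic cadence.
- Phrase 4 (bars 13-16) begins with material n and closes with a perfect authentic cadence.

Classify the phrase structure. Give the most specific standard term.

Four phrases in two halves: the first half (measures 1–8) ends with an imperfect authentic cadence, the second (mm. 9-16) with a perfect authentic cadence — a large antecedent–consequent pair, i.e. a double period.
Phrase 3 begins with different material from phrase 1, making it contrasting.

contrasting double period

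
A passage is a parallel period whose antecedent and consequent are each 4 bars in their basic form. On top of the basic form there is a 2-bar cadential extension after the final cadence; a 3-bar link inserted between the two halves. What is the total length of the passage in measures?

13 measures

Basic parallel period: 4 + 4 = 8 bars.
8 (basic form) + 2 (cadential extension) + 3 (link) = 13.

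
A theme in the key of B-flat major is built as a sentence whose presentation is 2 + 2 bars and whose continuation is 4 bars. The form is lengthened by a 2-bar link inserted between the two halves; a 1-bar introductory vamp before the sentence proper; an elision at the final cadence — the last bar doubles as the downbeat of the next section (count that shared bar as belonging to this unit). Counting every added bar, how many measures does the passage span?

11 measures

Basic sentence: 2 + 2 + 4 = 8 bars.
8 (basic form) + 2 (link) + 1 (introduction) = 11.
The elision shares a bar with the next section but does not change this unit's count.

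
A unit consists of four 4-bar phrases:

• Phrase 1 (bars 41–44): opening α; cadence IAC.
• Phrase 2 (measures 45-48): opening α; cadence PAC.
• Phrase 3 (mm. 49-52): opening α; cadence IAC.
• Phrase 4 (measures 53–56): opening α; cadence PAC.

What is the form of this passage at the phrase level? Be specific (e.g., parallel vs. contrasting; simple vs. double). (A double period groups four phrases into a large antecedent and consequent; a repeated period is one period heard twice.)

The cadence pattern IAC–PAC–IAC–PAC is weak–strong twice, and phrases 3–4 restate phrases 1–2: a period heard twice, not a double period (which would end weakly at phrase 2).

repeated period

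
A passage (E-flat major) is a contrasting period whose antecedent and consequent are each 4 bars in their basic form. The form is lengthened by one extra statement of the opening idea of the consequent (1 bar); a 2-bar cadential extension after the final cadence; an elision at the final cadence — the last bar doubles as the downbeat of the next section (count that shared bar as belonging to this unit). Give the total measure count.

Basic contrasting period: 4 + 4 = 8 bars.
8 (basic form) + 1 (extra statement) + 2 (cadential extension) = 11.
The elision shares a bar with the next section but does not change this unit's count.

11 measures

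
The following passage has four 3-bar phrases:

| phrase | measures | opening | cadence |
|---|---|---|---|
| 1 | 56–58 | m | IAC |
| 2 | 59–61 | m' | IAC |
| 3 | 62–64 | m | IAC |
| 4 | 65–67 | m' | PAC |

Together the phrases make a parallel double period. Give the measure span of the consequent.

In a double period the first pair of phrases (ending imperfect authentic cadence) is the large antecedent and the second pair (ending perfect authentic cadence) is the large consequent; the consequent is measures 62–67.

measures 62–67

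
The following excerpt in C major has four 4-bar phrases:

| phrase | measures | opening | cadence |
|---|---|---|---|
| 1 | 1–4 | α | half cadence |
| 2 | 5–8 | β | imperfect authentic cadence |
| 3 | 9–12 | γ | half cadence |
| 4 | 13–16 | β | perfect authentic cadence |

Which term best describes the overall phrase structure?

contrasting double period

Four phrases in two halves: the first half (measures 1–8) ends with an imperfect authentic cadence, the second (mm. 9–16) with a perfect authentic cadence — a large antecedent–consequent pair, i.e. a double period.
Phrase 3 begins with different material from phrase 1, making it contrasting.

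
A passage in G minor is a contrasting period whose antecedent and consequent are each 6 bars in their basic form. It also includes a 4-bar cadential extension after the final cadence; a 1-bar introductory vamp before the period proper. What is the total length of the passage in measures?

Basic contrasting period: 6 + 6 = 12 bars.
12 (basic form) + 4 (cadential extension) + 1 (introduction) = 17.

17 measures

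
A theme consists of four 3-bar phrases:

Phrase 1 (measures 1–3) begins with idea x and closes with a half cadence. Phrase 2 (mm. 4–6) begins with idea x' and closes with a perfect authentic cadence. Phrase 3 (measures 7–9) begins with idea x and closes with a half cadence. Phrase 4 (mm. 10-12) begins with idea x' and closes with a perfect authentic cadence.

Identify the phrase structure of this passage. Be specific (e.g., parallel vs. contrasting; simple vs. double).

repeated period

The cadence pattern HC–PAC–HC–PAC is weak–strong twice, and phrases 3–4 restate phrases 1–2: a period heard twice, not a double period (which would end weakly at phrase 2).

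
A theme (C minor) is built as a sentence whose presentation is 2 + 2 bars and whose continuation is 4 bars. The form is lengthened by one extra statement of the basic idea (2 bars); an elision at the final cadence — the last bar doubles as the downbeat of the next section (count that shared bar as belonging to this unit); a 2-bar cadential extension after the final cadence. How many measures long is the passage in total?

12 measures

Basic sentence: 2 + 2 + 4 = 8 bars.
8 (basic form) + 2 (extra statement) + 2 (cadential extension) = 12.
The elision shares a bar with the next section but does not change this unit's count.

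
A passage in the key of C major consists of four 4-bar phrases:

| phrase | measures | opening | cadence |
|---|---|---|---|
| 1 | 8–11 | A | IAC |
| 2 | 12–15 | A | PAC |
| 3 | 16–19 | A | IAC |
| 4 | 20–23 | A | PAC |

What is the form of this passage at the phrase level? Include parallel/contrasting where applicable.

repeated period

The cadence pattern IAC–PAC–IAC–PAC is weak–strong twice, and phrases 3–4 restate phrases 1–2: a period heard twice, not a double period (which would end weakly at phrase 2).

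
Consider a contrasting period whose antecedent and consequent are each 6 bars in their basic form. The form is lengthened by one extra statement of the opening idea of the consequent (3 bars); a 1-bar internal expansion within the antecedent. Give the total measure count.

16 measures

Basic contrasting period: 6 + 6 = 12 bars.
12 (basic form) + 3 (extra statement) + 1 (internal expansion) = 16.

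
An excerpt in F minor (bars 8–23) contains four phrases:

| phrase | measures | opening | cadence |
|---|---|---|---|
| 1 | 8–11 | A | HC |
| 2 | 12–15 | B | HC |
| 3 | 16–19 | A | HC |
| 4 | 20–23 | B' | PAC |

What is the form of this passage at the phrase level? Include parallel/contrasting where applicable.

Four phrases in two halves: the first half (mm. 8–15) ends with a half cadence, the second (bars 16–23) with a perfect authentic cadence — a large antecedent–consequent pair, i.e. a double period.
Phrase 3 begins with the same material as phrase 1, making it parallel.

parallel double period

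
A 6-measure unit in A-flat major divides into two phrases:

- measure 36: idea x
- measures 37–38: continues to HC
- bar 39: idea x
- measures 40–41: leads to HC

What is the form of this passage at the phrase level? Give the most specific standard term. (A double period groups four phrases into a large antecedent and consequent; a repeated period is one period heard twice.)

Both phrases have the same opening (x) and the same cadence (half cadence): the second is a restatement, not a consequent, so this is a repeated phrase rather than a period.

repeated phrase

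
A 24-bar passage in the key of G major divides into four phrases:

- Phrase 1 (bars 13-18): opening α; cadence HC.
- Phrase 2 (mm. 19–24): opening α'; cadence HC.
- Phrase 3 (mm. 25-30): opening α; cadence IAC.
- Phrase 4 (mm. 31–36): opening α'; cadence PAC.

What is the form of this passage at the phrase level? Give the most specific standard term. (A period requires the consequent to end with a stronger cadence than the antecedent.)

parallel double period

Four phrases in two halves: the first half (bars 13–24) ends with a half cadence, the second (bars 25-36) with a perfect authentic cadence — a large antecedent–consequent pair, i.e. a double period.
Phrase 3 begins with the same material as phrase 1, making it parallel.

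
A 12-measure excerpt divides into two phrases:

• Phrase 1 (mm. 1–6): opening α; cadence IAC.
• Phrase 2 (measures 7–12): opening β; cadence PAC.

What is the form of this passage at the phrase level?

Phrase 1 ends with an imperfect authentic cadence (weaker) and phrase 2 with a perfect authentic cadence (stronger): antecedent + consequent = a period.
The two phrases open with different material (α / β), so the period is contrasting.

contrasting period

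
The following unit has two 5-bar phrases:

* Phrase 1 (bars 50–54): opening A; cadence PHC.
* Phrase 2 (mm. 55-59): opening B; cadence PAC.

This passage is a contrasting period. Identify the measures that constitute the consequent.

measures 55–59

The antecedent is the phrase ending with the weaker cadence (Phrygian half cadence, phrase 1) and the consequent the one ending more conclusively (perfect authentic cadence, phrase 2); the consequent is measures 55-59.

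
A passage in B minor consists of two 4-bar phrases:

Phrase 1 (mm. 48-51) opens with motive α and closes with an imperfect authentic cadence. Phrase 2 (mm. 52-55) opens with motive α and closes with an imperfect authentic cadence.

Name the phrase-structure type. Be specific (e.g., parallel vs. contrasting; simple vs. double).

Both phrases have the same opening (α) and the same cadence (imperfect authentic cadence): the second is a restatement, not a consequent, so this is a repeated phrase rather than a period.

repeated phrase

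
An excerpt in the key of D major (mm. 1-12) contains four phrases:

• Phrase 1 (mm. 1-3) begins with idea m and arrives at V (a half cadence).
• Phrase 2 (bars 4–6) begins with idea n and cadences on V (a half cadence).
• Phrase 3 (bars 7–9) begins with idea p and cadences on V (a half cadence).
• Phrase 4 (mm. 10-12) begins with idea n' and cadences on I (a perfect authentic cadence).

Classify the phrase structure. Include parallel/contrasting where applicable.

contrasting double period

Four phrases in two halves: the first half (bars 1–6) ends with a half cadence, the second (mm. 7–12) with a perfect authentic cadence — a large antecedent–consequent pair, i.e. a double period.
Phrase 3 begins with different material from phrase 1, making it contrasting.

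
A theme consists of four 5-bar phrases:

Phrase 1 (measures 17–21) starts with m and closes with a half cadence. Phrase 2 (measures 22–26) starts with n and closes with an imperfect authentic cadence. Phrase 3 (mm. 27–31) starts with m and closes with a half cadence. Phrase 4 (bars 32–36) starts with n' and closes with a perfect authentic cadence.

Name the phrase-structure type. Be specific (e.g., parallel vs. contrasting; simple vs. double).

Four phrases in two halves: the first half (mm. 17–26) ends with an imperfect authentic cadence, the second (mm. 27–36) with a perfect authentic cadence — a large antecedent–consequent pair, i.e. a double period.
Phrase 3 begins with the same material as phrase 1, making it parallel.

parallel double period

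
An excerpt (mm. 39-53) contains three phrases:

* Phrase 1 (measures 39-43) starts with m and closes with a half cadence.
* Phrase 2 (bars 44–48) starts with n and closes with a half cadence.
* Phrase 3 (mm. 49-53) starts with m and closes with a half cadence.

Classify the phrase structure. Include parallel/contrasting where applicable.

phrase group

The final phrase closes with a half cadence, which is not stronger than the preceding half cadence; the 3 phrases lack an overall antecedent–consequent design and so form a phrase group.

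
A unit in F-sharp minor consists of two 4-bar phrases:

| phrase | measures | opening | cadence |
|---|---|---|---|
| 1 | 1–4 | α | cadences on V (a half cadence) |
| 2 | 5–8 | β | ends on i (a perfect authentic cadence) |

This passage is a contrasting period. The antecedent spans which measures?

measures 1–4

The antecedent is the phrase ending with the weaker cadence (half cadence, phrase 1) and the consequent the one ending more conclusively (perfect authentic cadence, phrase 2); the antecedent is mm. 1–4.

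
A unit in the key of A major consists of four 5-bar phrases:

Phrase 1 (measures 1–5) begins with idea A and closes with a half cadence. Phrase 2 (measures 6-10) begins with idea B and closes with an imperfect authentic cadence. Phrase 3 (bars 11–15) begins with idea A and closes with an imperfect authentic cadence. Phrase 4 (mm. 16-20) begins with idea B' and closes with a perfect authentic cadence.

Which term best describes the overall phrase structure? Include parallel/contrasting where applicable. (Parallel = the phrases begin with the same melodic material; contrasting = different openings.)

Four phrases in two halves: the first half (mm. 1–10) ends with an imperfect authentic cadence, the second (bars 11–20) with a perfect authentic cadence — a large antecedent–consequent pair, i.e. a double period.
Phrase 3 begins with the same material as phrase 1, making it parallel.

parallel double period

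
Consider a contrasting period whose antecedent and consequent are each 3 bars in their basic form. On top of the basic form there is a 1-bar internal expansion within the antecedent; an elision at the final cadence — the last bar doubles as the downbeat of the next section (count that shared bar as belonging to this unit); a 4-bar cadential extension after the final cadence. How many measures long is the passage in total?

11 measures

Basic contrasting period: 3 + 3 = 6 bars.
6 (basic form) + 1 (internal expansion) + 4 (cadential extension) = 11.
The elision shares a bar with the next section but does not change this unit's count.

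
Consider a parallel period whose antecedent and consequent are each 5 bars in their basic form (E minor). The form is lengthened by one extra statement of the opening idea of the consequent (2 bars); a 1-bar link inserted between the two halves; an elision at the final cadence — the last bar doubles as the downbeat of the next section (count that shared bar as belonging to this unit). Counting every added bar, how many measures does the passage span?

13 measures

Basic parallel period: 5 + 5 = 10 bars.
10 (basic form) + 2 (extra statement) + 1 (link) = 13.
The elision shares a bar with the next section but does not change this unit's count.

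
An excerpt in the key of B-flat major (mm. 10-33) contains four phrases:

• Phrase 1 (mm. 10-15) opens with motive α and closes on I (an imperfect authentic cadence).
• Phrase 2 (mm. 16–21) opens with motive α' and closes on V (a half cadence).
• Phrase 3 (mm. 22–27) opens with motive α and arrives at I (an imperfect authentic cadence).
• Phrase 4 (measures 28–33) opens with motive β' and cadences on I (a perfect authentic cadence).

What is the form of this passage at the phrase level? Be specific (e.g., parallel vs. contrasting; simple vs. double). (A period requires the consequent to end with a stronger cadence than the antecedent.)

parallel double period

Four phrases in two halves: the first half (bars 10–21) ends with a half cadence, the second (mm. 22-33) with a perfect authentic cadence — a large antecedent–consequent pair, i.e. a double period.
Phrase 3 begins with the same material as phrase 1, making it parallel.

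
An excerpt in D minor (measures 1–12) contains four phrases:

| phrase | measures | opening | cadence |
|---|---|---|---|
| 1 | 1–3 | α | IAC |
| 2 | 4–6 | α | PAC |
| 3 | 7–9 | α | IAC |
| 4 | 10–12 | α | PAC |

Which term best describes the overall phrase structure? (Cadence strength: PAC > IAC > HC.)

repeated period

The cadence pattern IAC–PAC–IAC–PAC is weak–strong twice, and phrases 3–4 restate phrases 1–2: a period heard twice, not a double period (which would end weakly at phrase 2).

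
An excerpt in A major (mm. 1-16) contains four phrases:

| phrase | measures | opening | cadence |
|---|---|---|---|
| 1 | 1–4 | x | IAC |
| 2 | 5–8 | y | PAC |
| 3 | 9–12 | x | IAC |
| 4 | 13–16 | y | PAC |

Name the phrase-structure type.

The cadence pattern IAC–PAC–IAC–PAC is weak–strong twice, and phrases 3–4 restate phrases 1–2: a period heard twice, not a double period (which would end weakly at phrase 2).

repeated period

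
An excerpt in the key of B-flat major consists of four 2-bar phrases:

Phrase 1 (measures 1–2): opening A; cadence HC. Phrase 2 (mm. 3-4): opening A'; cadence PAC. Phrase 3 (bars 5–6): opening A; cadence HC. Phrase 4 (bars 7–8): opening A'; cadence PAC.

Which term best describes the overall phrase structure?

repeated period

The cadence pattern HC–PAC–HC–PAC is weak–strong twice, and phrases 3–4 restate phrases 1–2: a period heard twice, not a double period (which would end weakly at phrase 2).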